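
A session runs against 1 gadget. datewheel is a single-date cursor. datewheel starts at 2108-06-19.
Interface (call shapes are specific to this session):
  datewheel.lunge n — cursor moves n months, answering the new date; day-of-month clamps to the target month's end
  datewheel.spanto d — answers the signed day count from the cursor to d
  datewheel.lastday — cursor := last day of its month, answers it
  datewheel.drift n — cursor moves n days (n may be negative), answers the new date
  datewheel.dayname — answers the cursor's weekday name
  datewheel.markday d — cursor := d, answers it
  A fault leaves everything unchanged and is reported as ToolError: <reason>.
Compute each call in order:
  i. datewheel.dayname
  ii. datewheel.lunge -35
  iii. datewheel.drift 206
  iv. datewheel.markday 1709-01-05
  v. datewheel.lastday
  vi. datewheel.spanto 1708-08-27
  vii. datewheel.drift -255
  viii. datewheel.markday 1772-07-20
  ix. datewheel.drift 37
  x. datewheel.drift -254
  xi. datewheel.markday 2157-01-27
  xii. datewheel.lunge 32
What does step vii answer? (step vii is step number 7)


CALL dayname[]
RET  Tuesday
CALL lunge[n→-35]
RET  2105-07-19
CALL drift[n→206]
RET  2106-02-10
CALL markday[d→1709-01-05]
RET  1709-01-05
CALL lastday[]
RET  1709-01-31
CALL spanto[d→1708-08-27]
RET  -157
CALL drift[n→-255]
RET  1708-05-21
CALL markday[d→1772-07-20]
RET  1772-07-20
CALL drift[n→37]
RET  1772-08-26
CALL drift[n→-254]
RET  1771-12-16
CALL markday[d→2157-01-27]
RET  2157-01-27
CALL lunge[n→32]
RET  2159-09-27

Answer: 1708-05-21


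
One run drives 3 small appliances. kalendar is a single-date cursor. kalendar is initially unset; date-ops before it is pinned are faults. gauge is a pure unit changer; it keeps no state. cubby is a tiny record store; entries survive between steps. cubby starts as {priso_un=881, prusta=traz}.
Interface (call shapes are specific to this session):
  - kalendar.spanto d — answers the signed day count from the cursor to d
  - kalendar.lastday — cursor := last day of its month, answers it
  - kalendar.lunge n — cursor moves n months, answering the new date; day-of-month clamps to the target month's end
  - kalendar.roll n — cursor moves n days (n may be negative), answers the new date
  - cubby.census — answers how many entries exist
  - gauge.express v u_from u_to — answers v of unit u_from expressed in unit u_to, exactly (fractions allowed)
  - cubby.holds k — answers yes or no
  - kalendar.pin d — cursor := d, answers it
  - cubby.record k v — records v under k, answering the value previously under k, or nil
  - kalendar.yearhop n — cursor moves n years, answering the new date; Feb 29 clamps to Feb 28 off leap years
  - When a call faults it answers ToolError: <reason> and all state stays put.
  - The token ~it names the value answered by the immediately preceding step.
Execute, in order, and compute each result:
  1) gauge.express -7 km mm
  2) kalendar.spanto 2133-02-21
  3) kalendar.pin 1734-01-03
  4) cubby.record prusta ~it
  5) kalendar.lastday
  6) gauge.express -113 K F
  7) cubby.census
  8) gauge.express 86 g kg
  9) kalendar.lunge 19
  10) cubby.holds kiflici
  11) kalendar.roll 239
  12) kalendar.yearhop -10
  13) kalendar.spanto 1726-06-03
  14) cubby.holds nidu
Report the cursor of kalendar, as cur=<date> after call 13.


Answer: cur=1726-04-26

Derivation:
·→ gauge.express(v=-7, u_from=km, u_to=mm)
·← -7000000
·→ kalendar.spanto(d=2133-02-21)
·← ToolError: no date set
·→ kalendar.pin(d=1734-01-03)
·← 1734-01-03
·→ cubby.record(k=prusta, v=~it)
·← traz
·→ kalendar.lastday()
·← 1734-01-31
·→ gauge.express(v=-113, u_from=K, u_to=F)
·← -66307/100
·→ cubby.census()
·← 2
·→ gauge.express(v=86, u_from=g, u_to=kg)
·← 43/500
·→ kalendar.lunge(n=19)
·← 1735-08-31
·→ cubby.holds(k=kiflici)
·← no
·→ kalendar.roll(n=239)
·← 1736-04-26
·→ kalendar.yearhop(n=-10)
·← 1726-04-26
·→ kalendar.spanto(d=1726-06-03)
·← 38
·→ cubby.holds(k=nidu)
·← no


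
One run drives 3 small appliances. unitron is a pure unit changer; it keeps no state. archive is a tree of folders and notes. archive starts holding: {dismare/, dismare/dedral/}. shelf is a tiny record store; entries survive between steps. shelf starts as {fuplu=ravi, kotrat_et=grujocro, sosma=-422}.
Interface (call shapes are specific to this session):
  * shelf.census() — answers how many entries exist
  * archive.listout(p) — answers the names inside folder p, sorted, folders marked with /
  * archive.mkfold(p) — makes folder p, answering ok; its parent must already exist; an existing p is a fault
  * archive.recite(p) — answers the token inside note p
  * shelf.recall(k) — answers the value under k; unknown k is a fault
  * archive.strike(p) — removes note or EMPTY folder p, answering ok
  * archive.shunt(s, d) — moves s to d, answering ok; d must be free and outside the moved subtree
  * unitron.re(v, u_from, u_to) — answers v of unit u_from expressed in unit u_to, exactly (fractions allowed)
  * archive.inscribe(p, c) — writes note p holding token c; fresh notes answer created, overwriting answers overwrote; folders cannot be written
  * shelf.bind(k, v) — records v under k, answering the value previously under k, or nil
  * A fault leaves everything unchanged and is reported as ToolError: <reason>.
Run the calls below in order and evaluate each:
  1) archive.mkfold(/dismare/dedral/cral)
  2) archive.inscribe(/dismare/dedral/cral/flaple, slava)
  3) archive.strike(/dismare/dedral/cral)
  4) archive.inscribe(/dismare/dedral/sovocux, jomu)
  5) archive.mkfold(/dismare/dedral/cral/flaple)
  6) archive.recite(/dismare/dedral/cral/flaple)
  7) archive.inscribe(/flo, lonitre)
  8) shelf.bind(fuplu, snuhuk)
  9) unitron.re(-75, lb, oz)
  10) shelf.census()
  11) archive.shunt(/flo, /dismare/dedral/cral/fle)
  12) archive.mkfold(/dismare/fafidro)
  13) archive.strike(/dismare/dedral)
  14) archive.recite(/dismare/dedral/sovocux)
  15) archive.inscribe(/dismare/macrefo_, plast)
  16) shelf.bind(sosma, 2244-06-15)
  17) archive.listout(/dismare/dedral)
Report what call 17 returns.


Answer: [cral/, sovocux]

Derivation:
==> mkfold(p='/dismare/dedral/cral')
<== ok
==> inscribe(p='/dismare/dedral/cral/flaple', c='slava')
<== created
==> strike(p='/dismare/dedral/cral')
<== ToolError: not empty
==> inscribe(p='/dismare/dedral/sovocux', c='jomu')
<== created
==> mkfold(p='/dismare/dedral/cral/flaple')
<== ToolError: exists
==> recite(p='/dismare/dedral/cral/flaple')
<== slava
==> inscribe(p='/flo', c='lonitre')
<== created
==> bind(k='fuplu', v='snuhuk')
<== ravi
==> re(v='-75', u_from='lb', u_to='oz')
<== -1200
==> census()
<== 3
==> shunt(s='/flo', d='/dismare/dedral/cral/fle')
<== ok
==> mkfold(p='/dismare/fafidro')
<== ok
==> strike(p='/dismare/dedral')
<== ToolError: not empty
==> recite(p='/dismare/dedral/sovocux')
<== jomu
==> inscribe(p='/dismare/macrefo_', c='plast')
<== created
==> bind(k='sosma', v='2244-06-15')
<== -422
==> listout(p='/dismare/dedral')
<== [cral/, sovocux]


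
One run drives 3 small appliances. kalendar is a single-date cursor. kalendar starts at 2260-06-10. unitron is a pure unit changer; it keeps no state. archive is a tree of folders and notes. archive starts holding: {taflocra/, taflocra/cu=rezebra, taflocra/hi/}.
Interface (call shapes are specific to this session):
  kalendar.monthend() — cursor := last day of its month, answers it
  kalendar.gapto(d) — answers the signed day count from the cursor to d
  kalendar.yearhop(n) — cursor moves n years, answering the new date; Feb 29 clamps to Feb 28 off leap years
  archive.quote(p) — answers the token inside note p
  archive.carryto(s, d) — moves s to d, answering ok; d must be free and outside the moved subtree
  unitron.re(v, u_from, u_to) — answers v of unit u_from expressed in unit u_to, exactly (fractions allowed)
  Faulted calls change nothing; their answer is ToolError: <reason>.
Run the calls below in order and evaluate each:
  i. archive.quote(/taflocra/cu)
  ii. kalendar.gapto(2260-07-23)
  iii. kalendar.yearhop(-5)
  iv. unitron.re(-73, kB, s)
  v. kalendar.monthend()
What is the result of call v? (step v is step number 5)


I run quote on /taflocra/cu, → rezebra.
I use gapto on 2260-07-23, yielding 43.
Using yearhop on -5, and observe 2255-06-10.
I run re on -73, kB, s: ToolError: incompatible units.
I invoke monthend, which returns 2255-06-30.

Answer: 2255-06-30


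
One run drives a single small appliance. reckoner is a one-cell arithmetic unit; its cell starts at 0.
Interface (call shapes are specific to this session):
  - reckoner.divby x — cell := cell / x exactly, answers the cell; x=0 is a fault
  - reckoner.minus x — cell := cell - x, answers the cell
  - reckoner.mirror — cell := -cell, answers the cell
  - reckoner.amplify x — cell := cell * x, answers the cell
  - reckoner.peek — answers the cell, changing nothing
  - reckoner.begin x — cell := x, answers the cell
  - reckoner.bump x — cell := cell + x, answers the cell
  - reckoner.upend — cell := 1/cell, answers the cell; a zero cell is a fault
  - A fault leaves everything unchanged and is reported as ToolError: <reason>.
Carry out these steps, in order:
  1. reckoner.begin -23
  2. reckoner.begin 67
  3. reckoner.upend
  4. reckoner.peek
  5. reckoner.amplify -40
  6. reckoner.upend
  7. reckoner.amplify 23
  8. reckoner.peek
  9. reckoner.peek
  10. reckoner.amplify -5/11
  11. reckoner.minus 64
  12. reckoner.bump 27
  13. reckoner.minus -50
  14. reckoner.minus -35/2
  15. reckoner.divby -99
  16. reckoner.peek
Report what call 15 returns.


Act: reckoner.begin[x: -23]
Obs: -23
Act: reckoner.begin[x: 67]
Obs: 67
Act: reckoner.upend[]
Obs: 1/67
Act: reckoner.peek[]
Obs: 1/67
Act: reckoner.amplify[x: -40]
Obs: -40/67
Act: reckoner.upend[]
Obs: -67/40
Act: reckoner.amplify[x: 23]
Obs: -1541/40
Act: reckoner.peek[]
Obs: -1541/40
Act: reckoner.peek[]
Obs: -1541/40
Act: reckoner.amplify[x: -5/11]
Obs: 1541/88
Act: reckoner.minus[x: 64]
Obs: -4091/88
Act: reckoner.bump[x: 27]
Obs: -1715/88
Act: reckoner.minus[x: -50]
Obs: 2685/88
Act: reckoner.minus[x: -35/2]
Obs: 4225/88
Act: reckoner.divby[x: -99]
Obs: -4225/8712
Act: reckoner.peek[]
Obs: -4225/8712

Answer: -4225/8712


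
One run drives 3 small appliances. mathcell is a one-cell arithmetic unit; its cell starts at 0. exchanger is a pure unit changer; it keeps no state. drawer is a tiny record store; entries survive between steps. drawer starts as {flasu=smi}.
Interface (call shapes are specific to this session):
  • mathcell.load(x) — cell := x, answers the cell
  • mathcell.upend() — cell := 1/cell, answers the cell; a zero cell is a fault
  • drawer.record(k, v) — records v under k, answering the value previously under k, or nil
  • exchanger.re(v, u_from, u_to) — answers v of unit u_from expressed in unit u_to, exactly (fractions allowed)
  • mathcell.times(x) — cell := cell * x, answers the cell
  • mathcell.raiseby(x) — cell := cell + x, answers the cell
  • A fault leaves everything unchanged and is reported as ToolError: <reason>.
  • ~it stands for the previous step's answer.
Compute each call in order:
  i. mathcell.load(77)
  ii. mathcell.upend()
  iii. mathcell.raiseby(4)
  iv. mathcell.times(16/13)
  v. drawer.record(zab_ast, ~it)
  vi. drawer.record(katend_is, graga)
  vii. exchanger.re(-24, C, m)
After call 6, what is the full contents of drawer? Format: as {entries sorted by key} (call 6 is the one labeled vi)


Answer: {flasu=smi, katend_is=graga, zab_ast=4944/1001}

Derivation:
Calling mathcell.load on x→77, and see 77.
Calling mathcell.upend(), → 1/77.
Calling mathcell.raiseby on x→4, and see 309/77.
I run mathcell.times on x→16/13, — result: 4944/1001.
Then drawer.record on k→zab_ast, v→~it, and see nil.
Now I run drawer.record on k→katend_is, v→graga, — result: nil.
I call exchanger.re on v→-24, u_from→C, u_to→m, and get ToolError: incompatible units.


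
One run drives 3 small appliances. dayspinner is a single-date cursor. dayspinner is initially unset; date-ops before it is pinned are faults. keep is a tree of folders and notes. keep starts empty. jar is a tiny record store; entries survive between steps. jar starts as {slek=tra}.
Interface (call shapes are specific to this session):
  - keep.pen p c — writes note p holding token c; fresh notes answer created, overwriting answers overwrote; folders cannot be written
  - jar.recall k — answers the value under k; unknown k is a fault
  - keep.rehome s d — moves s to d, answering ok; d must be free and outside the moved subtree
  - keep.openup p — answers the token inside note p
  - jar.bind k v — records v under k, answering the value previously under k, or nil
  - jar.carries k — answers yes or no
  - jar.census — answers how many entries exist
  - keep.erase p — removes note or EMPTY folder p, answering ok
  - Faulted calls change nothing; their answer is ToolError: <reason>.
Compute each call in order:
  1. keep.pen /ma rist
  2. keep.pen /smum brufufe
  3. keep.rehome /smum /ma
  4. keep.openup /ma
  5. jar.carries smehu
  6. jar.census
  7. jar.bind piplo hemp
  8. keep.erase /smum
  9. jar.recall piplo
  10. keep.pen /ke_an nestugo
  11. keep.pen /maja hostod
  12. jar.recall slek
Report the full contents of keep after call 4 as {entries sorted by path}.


I invoke keep.pen on p=/ma, c=rist, and get created.
Then keep.pen on p=/smum, c=brufufe, giving created.
Calling keep.rehome on s=/smum, d=/ma, → ToolError: exists.
I run keep.openup on p=/ma: rist.
Now I run jar.carries on k=smehu, which returns no.
Now I run jar.census, giving 1.
Invoking jar.bind on k=piplo, v=hemp, yielding nil.
Now I run keep.erase on p=/smum, yielding ok.
Now I run jar.recall on k=piplo: hemp.
I run keep.pen on p=/ke_an, c=nestugo, and get created.
Now I run keep.pen on p=/maja, c=hostod, giving created.
I invoke jar.recall on k=slek, giving tra.

Answer: {ma=rist, smum=brufufe}


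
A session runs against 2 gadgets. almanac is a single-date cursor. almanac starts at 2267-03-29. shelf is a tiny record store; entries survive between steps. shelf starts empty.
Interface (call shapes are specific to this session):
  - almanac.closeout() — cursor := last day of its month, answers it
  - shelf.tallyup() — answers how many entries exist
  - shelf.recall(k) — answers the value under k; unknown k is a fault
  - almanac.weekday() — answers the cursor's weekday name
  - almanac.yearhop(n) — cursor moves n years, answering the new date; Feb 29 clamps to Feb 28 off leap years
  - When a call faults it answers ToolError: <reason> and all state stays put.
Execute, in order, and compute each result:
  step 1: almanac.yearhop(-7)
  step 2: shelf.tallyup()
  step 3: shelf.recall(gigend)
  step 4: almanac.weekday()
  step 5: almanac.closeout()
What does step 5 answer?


Step: almanac.yearhop[n='-7']
Result: 2260-03-29
Step: shelf.tallyup[]
Result: 0
Step: shelf.recall[k='gigend']
Result: ToolError: no such key gigend
Step: almanac.weekday[]
Result: Thursday
Step: almanac.closeout[]
Result: 2260-03-31

Answer: 2260-03-31


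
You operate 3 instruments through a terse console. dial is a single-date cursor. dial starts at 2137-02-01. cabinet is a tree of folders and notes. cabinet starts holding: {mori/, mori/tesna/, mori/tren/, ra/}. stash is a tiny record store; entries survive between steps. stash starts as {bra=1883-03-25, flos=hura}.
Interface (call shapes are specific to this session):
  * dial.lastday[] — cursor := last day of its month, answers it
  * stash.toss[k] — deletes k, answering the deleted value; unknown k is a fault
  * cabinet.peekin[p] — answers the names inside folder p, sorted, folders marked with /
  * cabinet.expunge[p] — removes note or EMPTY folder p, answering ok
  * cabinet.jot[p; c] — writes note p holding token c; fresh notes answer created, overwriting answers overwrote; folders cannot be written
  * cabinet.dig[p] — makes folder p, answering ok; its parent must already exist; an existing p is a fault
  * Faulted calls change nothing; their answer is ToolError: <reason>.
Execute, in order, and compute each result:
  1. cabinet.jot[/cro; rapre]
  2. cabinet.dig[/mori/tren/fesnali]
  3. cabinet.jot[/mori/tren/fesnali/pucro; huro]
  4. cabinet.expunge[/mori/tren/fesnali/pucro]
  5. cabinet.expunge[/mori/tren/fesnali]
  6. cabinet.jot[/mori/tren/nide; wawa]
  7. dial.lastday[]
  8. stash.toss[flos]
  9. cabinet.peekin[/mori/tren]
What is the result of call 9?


>> cabinet.jot(/cro, rapre)
<< created
>> cabinet.dig(/mori/tren/fesnali)
<< ok
>> cabinet.jot(/mori/tren/fesnali/pucro, huro)
<< created
>> cabinet.expunge(/mori/tren/fesnali/pucro)
<< ok
>> cabinet.expunge(/mori/tren/fesnali)
<< ok
>> cabinet.jot(/mori/tren/nide, wawa)
<< created
>> dial.lastday()
<< 2137-02-28
>> stash.toss(flos)
<< hura
>> cabinet.peekin(/mori/tren)
<< [nide]

Answer: [nide]


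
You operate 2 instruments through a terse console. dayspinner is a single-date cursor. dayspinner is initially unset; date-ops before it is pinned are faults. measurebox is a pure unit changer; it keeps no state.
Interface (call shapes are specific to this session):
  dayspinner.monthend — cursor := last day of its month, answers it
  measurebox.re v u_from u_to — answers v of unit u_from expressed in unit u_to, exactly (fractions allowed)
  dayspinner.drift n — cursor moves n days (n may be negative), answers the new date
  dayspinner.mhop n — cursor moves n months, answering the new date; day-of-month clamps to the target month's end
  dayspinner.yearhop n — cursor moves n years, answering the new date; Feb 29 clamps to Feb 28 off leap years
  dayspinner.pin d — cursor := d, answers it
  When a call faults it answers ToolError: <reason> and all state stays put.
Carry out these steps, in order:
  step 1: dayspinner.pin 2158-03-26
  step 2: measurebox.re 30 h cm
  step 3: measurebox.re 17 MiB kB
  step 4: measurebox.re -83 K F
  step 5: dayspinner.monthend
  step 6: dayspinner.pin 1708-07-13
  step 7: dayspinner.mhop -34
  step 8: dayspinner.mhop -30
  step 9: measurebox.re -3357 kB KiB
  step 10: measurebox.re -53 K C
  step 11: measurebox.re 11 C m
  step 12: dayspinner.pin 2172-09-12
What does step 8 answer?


Answer: 1703-03-13

Derivation:
I invoke pin with d→2158-03-26, which returns 2158-03-26.
I call re with v→30, u_from→h, u_to→cm, which returns ToolError: incompatible units.
Invoking re with v→17, u_from→MiB, u_to→kB, and observe 2228224/125.
Next I call re with v→-83, u_from→K, u_to→F, yielding -60907/100.
Next I call monthend(): 2158-03-31.
I invoke pin with d→1708-07-13, and see 1708-07-13.
I run mhop with n→-34, and see 1705-09-13.
I invoke mhop with n→-30, giving 1703-03-13.
Now I run re with v→-3357, u_from→kB, u_to→KiB, which returns -419625/128.
Next I call re with v→-53, u_from→K, u_to→C, — result: -6523/20.
Invoking re with v→11, u_from→C, u_to→m, → ToolError: incompatible units.
Now I run pin with d→2172-09-12, which returns 2172-09-12.


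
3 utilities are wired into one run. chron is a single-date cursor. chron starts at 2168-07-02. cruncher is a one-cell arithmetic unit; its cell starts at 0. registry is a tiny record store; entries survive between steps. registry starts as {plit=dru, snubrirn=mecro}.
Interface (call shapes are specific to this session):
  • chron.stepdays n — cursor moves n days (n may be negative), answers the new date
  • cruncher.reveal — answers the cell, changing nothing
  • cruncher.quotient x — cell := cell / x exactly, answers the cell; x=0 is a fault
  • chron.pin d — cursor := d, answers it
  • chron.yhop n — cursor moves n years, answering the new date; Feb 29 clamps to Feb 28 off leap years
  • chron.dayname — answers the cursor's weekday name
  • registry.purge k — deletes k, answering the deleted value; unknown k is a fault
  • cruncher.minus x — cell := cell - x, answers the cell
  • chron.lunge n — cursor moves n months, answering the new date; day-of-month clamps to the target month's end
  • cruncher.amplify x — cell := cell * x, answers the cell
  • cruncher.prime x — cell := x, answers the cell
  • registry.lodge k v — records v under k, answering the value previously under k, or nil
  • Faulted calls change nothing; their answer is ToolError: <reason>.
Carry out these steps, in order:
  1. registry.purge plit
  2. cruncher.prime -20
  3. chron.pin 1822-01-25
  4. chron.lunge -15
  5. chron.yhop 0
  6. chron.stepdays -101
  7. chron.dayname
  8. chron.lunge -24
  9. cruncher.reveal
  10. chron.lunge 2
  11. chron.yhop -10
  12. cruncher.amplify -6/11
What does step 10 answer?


==> registry.purge(k=plit)
<== dru
==> cruncher.prime(x=-20)
<== -20
==> chron.pin(d=1822-01-25)
<== 1822-01-25
==> chron.lunge(n=-15)
<== 1820-10-25
==> chron.yhop(n=0)
<== 1820-10-25
==> chron.stepdays(n=-101)
<== 1820-07-16
==> chron.dayname()
<== Sunday
==> chron.lunge(n=-24)
<== 1818-07-16
==> cruncher.reveal()
<== -20
==> chron.lunge(n=2)
<== 1818-09-16
==> chron.yhop(n=-10)
<== 1808-09-16
==> cruncher.amplify(x=-6/11)
<== 120/11

Answer: 1818-09-16


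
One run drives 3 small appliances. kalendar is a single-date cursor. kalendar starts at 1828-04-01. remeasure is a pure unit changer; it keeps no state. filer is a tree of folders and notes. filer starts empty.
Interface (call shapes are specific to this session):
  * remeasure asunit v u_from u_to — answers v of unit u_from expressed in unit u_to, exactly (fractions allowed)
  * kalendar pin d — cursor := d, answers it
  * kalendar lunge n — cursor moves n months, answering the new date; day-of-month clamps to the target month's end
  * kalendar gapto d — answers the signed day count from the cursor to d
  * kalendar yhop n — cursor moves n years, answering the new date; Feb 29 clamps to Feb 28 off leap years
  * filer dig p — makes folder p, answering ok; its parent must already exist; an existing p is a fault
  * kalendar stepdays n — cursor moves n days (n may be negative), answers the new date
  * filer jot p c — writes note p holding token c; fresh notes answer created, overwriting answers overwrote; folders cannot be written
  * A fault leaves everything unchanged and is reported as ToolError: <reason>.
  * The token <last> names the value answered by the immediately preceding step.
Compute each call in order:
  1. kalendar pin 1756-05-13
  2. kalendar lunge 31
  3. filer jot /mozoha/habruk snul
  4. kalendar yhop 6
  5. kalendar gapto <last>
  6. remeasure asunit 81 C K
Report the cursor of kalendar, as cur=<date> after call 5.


Answer: cur=1764-12-13

Derivation:
>> kalendar pin(d=1756-05-13)
<< 1756-05-13
>> kalendar lunge(n=31)
<< 1758-12-13
>> filer jot(p=/mozoha/habruk, c=snul)
<< ToolError: no parent
>> kalendar yhop(n=6)
<< 1764-12-13
>> kalendar gapto(d=<last>)
<< 0
>> remeasure asunit(v=81, u_from=C, u_to=K)
<< 7083/20


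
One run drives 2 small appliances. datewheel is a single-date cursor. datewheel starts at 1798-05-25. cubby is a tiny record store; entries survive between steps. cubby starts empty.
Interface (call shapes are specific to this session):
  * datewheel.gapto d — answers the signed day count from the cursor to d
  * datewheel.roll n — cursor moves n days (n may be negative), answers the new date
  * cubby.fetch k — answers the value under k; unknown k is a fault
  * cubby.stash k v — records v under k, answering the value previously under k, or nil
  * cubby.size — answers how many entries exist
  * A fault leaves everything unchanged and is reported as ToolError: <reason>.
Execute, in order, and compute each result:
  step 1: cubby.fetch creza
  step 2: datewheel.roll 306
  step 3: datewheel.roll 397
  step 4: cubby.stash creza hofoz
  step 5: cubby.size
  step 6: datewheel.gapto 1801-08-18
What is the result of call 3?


I invoke fetch on k→creza, giving ToolError: no such key creza.
Calling roll on n→306, yielding 1799-03-27.
Invoking roll on n→397, and get 1800-04-28.
Now I run stash on k→creza, v→hofoz: nil.
Using size(), which returns 1.
I use gapto on d→1801-08-18, → 477.

Answer: 1800-04-28


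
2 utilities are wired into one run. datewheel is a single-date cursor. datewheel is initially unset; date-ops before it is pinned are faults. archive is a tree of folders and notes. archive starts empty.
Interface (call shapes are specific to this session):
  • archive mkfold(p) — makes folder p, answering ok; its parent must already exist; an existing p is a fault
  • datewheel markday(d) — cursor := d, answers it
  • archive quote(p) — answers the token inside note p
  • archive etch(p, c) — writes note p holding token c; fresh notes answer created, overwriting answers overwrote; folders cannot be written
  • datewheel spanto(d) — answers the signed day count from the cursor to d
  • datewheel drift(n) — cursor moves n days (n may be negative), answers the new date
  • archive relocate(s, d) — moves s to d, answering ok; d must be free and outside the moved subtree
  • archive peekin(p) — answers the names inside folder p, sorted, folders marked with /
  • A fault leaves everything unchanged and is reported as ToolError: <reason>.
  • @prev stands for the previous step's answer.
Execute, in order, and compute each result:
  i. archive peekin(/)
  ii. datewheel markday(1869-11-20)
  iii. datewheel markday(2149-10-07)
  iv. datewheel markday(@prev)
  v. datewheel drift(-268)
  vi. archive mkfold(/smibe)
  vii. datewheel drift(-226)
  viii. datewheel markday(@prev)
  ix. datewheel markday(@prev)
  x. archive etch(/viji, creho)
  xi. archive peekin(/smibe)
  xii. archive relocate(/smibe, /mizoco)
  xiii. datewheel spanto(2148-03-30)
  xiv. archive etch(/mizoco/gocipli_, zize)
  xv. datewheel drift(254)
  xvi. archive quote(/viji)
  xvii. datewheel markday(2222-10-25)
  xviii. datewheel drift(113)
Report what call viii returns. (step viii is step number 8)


Answer: 2148-05-31

Derivation:
→ archive peekin(/)
← []
→ datewheel markday(1869-11-20)
← 1869-11-20
→ datewheel markday(2149-10-07)
← 2149-10-07
→ datewheel markday(@prev)
← 2149-10-07
→ datewheel drift(-268)
← 2149-01-12
→ archive mkfold(/smibe)
← ok
→ datewheel drift(-226)
← 2148-05-31
→ datewheel markday(@prev)
← 2148-05-31
→ datewheel markday(@prev)
← 2148-05-31
→ archive etch(/viji, creho)
← created
→ archive peekin(/smibe)
← []
→ archive relocate(/smibe, /mizoco)
← ok
→ datewheel spanto(2148-03-30)
← -62
→ archive etch(/mizoco/gocipli_, zize)
← created
→ datewheel drift(254)
← 2149-02-09
→ archive quote(/viji)
← creho
→ datewheel markday(2222-10-25)
← 2222-10-25
→ datewheel drift(113)
← 2223-02-15


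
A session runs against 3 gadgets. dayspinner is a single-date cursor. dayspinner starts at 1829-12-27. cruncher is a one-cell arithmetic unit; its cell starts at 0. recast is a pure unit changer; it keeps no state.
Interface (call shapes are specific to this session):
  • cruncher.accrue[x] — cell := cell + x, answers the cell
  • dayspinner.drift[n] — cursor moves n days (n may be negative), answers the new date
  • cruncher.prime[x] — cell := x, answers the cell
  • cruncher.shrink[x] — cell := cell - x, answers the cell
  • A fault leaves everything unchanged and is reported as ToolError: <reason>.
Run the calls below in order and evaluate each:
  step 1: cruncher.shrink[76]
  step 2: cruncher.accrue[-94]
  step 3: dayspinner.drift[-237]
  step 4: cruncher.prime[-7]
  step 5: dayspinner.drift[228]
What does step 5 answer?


Invoking cruncher.shrink(76), giving -76.
Using cruncher.accrue(-94), and see -170.
Using dayspinner.drift(-237), and observe 1829-05-04.
Invoking cruncher.prime(-7), — result: -7.
Using dayspinner.drift(228), and observe 1829-12-18.

Answer: 1829-12-18


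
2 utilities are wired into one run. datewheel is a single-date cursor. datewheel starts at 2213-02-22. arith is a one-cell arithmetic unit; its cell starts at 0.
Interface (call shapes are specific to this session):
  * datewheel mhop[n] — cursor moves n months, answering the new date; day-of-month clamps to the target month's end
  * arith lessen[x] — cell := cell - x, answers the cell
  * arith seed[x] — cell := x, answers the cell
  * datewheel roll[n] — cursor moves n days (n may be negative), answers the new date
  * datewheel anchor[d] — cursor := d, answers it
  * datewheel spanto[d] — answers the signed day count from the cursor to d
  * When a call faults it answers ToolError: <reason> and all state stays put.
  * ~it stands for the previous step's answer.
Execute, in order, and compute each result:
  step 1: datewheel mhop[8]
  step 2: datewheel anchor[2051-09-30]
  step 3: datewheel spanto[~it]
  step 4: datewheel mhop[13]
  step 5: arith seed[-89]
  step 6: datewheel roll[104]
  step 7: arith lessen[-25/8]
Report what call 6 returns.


[in] datewheel mhop n='8'
= 2213-10-22
[in] datewheel anchor d='2051-09-30'
= 2051-09-30
[in] datewheel spanto d='~it'
= 0
[in] datewheel mhop n='13'
= 2052-10-30
[in] arith seed x='-89'
= -89
[in] datewheel roll n='104'
= 2053-02-11
[in] arith lessen x='-25/8'
= -687/8

Answer: 2053-02-11


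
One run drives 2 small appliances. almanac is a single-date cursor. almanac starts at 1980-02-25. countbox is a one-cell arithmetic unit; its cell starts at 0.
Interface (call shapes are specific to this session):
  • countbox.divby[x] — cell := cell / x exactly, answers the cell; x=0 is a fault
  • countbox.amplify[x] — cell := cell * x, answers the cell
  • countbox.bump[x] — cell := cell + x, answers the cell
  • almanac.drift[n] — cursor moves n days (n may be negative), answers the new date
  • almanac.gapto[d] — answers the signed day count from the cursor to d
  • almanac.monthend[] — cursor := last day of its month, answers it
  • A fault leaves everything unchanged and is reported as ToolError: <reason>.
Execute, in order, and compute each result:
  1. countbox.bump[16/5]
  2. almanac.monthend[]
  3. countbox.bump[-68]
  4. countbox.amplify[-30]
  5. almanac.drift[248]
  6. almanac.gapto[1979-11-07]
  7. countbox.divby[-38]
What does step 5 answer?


Answer: 1980-11-03

Derivation:
! 1. countbox.bump(x='16/5') ~> 16/5
! 2. almanac.monthend() ~> 1980-02-29
! 3. countbox.bump(x='-68') ~> -324/5
! 4. countbox.amplify(x='-30') ~> 1944
! 5. almanac.drift(n='248') ~> 1980-11-03
! 6. almanac.gapto(d='1979-11-07') ~> -362
! 7. countbox.divby(x='-38') ~> -972/19


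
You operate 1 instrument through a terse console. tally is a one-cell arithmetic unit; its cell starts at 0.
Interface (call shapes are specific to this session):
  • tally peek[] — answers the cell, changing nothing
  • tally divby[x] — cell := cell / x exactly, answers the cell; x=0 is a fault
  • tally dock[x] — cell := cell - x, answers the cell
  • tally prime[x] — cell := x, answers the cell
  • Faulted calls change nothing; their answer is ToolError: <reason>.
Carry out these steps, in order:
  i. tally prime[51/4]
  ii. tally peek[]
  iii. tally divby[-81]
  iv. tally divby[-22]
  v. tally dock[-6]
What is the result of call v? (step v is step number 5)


Step: tally prime[x→51/4]
Result: 51/4
Step: tally peek[]
Result: 51/4
Step: tally divby[x→-81]
Result: -17/108
Step: tally divby[x→-22]
Result: 17/2376
Step: tally dock[x→-6]
Result: 14273/2376

Answer: 14273/2376


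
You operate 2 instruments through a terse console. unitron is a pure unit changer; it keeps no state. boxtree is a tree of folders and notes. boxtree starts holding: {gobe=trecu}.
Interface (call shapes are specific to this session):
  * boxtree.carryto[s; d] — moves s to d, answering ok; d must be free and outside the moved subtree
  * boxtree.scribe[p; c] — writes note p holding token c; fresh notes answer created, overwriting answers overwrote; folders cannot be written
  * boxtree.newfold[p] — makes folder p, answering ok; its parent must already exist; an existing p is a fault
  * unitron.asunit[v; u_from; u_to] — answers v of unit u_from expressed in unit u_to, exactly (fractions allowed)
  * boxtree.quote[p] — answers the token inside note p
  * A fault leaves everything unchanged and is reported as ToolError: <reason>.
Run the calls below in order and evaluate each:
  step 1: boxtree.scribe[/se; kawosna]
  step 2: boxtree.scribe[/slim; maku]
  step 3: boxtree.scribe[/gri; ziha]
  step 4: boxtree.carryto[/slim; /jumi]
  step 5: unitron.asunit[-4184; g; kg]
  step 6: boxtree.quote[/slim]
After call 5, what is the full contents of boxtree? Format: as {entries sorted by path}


→ boxtree.scribe(p=/se, c=kawosna)
← created
→ boxtree.scribe(p=/slim, c=maku)
← created
→ boxtree.scribe(p=/gri, c=ziha)
← created
→ boxtree.carryto(s=/slim, d=/jumi)
← ok
→ unitron.asunit(v=-4184, u_from=g, u_to=kg)
← -523/125
→ boxtree.quote(p=/slim)
← ToolError: not found

Answer: {gobe=trecu, gri=ziha, jumi=maku, se=kawosna}


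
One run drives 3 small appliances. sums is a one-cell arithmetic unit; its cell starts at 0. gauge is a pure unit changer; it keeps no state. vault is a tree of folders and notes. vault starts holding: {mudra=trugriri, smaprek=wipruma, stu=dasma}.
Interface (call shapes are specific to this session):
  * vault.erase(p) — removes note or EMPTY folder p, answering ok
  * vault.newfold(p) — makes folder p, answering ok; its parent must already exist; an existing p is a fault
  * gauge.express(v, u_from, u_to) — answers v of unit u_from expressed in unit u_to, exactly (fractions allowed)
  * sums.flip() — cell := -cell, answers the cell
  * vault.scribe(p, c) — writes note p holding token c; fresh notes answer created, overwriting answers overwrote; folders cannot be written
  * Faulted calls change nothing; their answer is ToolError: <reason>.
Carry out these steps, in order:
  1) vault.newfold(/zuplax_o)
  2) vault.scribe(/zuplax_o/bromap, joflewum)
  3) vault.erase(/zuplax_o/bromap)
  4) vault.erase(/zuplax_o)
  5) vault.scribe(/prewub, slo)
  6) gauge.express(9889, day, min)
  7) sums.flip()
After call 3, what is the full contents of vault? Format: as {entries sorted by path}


Answer: {mudra=trugriri, smaprek=wipruma, stu=dasma, zuplax_o/}

Derivation:
I run vault.newfold with p: /zuplax_o, and get ok.
I run vault.scribe with p: /zuplax_o/bromap, c: joflewum, and see created.
I run vault.erase with p: /zuplax_o/bromap, which returns ok.
Calling vault.erase with p: /zuplax_o, and observe ok.
Invoking vault.scribe with p: /prewub, c: slo, and observe created.
I invoke gauge.express with v: 9889, u_from: day, u_to: min, and get 14240160.
Invoking sums.flip(), → 0.


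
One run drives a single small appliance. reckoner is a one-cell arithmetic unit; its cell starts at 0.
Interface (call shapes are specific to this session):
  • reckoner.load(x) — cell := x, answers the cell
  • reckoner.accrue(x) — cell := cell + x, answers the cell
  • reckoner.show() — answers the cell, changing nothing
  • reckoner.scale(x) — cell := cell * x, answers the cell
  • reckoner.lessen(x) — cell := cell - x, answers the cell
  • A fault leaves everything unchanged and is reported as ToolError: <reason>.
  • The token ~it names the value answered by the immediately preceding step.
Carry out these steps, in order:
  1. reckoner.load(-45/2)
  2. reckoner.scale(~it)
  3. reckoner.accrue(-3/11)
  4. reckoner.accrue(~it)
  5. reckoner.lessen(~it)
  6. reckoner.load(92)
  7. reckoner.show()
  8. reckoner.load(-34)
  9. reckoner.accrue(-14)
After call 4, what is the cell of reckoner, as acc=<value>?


Answer: acc=22263/22

Derivation:
I run load with x→-45/2, and observe -45/2.
Now I run scale with x→~it, and observe 2025/4.
Using accrue with x→-3/11, giving 22263/44.
I use accrue with x→~it, → 22263/22.
Next I call lessen with x→~it, and get 0.
Calling load with x→92, and see 92.
I run show(), and observe 92.
I try load with x→-34, yielding -34.
Invoking accrue with x→-14, and observe -48.


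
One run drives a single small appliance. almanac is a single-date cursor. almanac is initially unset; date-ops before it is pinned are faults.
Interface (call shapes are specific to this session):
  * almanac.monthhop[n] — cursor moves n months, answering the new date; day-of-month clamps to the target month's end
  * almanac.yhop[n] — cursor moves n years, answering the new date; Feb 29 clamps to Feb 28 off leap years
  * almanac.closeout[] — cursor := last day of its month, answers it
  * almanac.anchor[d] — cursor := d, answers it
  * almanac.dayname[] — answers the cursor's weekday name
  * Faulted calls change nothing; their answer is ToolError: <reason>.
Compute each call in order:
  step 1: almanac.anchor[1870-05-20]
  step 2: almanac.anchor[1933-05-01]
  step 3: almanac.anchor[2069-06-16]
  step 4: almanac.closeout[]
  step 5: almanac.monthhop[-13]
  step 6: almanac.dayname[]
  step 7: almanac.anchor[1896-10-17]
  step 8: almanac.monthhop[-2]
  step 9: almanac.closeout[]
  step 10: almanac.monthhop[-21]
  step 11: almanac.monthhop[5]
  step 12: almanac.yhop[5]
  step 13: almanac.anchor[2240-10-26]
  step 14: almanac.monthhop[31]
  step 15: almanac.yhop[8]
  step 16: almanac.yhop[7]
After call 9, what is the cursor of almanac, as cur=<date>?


Answer: cur=1896-08-31

Derivation:
→ anchor(d=1870-05-20)
← 1870-05-20
→ anchor(d=1933-05-01)
← 1933-05-01
→ anchor(d=2069-06-16)
← 2069-06-16
→ closeout()
← 2069-06-30
→ monthhop(n=-13)
← 2068-05-30
→ dayname()
← Wednesday
→ anchor(d=1896-10-17)
← 1896-10-17
→ monthhop(n=-2)
← 1896-08-17
→ closeout()
← 1896-08-31
→ monthhop(n=-21)
← 1894-11-30
→ monthhop(n=5)
← 1895-04-30
→ yhop(n=5)
← 1900-04-30
→ anchor(d=2240-10-26)
← 2240-10-26
→ monthhop(n=31)
← 2243-05-26
→ yhop(n=8)
← 2251-05-26
→ yhop(n=7)
← 2258-05-26


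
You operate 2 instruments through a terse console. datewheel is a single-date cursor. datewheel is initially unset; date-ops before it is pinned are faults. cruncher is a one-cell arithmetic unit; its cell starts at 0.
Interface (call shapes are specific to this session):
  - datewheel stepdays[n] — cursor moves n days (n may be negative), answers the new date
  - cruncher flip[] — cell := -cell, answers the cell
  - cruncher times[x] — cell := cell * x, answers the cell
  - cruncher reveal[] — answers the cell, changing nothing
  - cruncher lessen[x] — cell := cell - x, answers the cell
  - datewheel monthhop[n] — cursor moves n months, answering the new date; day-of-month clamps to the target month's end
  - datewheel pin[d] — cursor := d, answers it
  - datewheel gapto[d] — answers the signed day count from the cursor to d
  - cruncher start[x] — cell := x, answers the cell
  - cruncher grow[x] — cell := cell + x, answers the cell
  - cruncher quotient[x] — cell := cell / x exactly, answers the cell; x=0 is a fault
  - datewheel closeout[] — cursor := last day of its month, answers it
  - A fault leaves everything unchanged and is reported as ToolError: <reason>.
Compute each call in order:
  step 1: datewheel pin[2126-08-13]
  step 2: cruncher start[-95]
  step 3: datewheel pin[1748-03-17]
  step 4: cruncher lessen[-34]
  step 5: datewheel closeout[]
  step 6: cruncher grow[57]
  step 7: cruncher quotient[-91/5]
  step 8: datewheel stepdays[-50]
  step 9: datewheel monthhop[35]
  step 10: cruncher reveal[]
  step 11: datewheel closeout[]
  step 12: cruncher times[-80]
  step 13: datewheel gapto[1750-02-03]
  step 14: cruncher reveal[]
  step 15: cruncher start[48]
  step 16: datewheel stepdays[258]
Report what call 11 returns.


Answer: 1751-01-31

Derivation:
Step: datewheel pin[d=2126-08-13]
Result: 2126-08-13
Step: cruncher start[x=-95]
Result: -95
Step: datewheel pin[d=1748-03-17]
Result: 1748-03-17
Step: cruncher lessen[x=-34]
Result: -61
Step: datewheel closeout[]
Result: 1748-03-31
Step: cruncher grow[x=57]
Result: -4
Step: cruncher quotient[x=-91/5]
Result: 20/91
Step: datewheel stepdays[n=-50]
Result: 1748-02-10
Step: datewheel monthhop[n=35]
Result: 1751-01-10
Step: cruncher reveal[]
Result: 20/91
Step: datewheel closeout[]
Result: 1751-01-31
Step: cruncher times[x=-80]
Result: -1600/91
Step: datewheel gapto[d=1750-02-03]
Result: -362
Step: cruncher reveal[]
Result: -1600/91
Step: cruncher start[x=48]
Result: 48
Step: datewheel stepdays[n=258]
Result: 1751-10-16
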